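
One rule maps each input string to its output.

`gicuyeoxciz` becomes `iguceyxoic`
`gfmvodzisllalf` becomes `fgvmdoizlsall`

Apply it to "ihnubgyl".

Looking at the pairs, the operation is to delete the last character, then swap each adjacent pair of characters (1↔2, 3↔4, ...).
On "ihnubgyl" that produces "hiungby".

hiungby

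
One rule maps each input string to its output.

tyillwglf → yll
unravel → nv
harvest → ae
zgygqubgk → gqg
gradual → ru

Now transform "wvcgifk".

In each case the input is transformed by: keep one character in every 3, starting at position 2 (positions 2nd, 5th, 8th, ...).
Applying that to "wvcgifk" gives "vi".

vi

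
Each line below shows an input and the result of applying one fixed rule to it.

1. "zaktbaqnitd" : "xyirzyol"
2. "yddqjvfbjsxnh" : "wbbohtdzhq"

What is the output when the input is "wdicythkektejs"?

ubgawrficir

Each output is the input with this applied: shift every letter 2 places backward in the alphabet (wrapping around), then delete the last 3 characters.
"wdicythkektejs" → "ubgawrficirchq" → "ubgawrficir".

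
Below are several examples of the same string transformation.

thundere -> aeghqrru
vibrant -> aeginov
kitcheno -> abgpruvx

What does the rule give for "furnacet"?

aeghnprs

Looking at the pairs, the operation is to shift every letter 13 places forward in the alphabet (wrapping around) — i.e. ROT13, then sort the characters into alphabetical order.
Working it through for "furnacet": intermediate "sheanprg", final "aeghnprs".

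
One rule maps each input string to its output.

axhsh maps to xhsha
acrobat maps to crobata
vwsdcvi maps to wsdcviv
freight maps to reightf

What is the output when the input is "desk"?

The rule is to move the first character to the end.
Applying that to "desk" gives "eskd".

eskd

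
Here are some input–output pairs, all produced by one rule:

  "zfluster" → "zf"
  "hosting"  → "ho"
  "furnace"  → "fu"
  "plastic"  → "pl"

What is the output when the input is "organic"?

or

The pattern: keep only the first 2 characters.
"organic" → "or".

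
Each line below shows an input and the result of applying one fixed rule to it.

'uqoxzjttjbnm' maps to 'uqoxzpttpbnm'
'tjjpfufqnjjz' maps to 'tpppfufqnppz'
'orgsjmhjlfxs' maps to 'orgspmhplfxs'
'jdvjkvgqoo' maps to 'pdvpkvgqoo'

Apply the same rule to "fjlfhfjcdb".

The pattern: replace every "j" with "p".
Applying that to "fjlfhfjcdb" gives "fplfhfpcdb".

fplfhfpcdb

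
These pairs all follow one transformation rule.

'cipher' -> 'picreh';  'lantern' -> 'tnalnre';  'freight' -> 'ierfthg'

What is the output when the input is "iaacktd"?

caaidtk

Looking at the pairs, the operation is to move the last 3 characters to the front (rotate right by 3), then reverse the string.
On "iaacktd": the first step gives "ktdiaac", and the second then gives "caaidtk".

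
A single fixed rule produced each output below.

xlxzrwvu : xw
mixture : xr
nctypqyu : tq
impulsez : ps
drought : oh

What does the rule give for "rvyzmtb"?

yt

Rule — keep one character in every 3, starting at position 3 (positions 3rd, 6th, 9th, ...).
Doing the same to "rvyzmtb": "yt".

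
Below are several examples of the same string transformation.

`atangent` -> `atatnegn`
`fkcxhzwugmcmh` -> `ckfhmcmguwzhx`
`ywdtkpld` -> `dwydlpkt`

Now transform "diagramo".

aidomarg

Each output is the input with this applied: reverse the string, then move the last 3 characters to the front (rotate right by 3).
"diagramo" → "omargaid" → "aidomarg".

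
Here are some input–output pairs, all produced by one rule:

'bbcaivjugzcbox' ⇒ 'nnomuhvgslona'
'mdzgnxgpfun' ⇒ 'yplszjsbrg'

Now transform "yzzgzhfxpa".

kllsltrjb

Looking at the pairs, the operation is to delete the last character, then shift every letter 12 places forward in the alphabet (wrapping around).
So "yzzgzhfxpa" becomes "kllsltrjb".
(Check on "mdzgnxgpfun": → "mdzgnxgpfu" → "yplszjsbrg" ✓)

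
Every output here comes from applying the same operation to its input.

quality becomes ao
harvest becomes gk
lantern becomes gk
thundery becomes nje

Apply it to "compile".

The transformation: shift every letter 6 places forward in the alphabet (wrapping around), then keep one character in every 3, starting at position 2 (positions 2nd, 5th, 8th, ...).
For "compile", step one produces "iusvork"; step two turns that into "uo".

uo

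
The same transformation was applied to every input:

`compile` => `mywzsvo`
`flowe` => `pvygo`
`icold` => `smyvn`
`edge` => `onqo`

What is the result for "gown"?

qygx

In each case the input is transformed by: shift every letter 10 places forward in the alphabet (wrapping around).
Applying that to "gown" gives "qygx".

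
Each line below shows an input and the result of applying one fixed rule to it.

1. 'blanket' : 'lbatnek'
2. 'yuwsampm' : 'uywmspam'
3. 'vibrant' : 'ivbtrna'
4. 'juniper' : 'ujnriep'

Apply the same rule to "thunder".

Each output is the input with this applied: move the first character to the end, then take characters alternately from the front and the back (1st, last, 2nd, 2nd-last, ...).
"thunder" → "hundert" → "hturned".

hturned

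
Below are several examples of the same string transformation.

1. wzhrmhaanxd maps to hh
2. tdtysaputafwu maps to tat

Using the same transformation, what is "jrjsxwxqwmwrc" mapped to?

Looking at the pairs, the operation is to delete the last 3 characters, then keep one character in every 3, starting at position 3 (positions 3rd, 6th, 9th, ...).
Applying both steps to "jrjsxwxqwmwrc": "jrjsxwxqwm", then "jww".

jww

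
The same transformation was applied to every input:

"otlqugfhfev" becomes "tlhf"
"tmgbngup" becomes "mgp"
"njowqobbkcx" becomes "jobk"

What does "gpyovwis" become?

What's happening: swap each adjacent pair of characters (1↔2, 3↔4, ...), then keep one character in every 3, starting at position 1 (positions 1st, 4th, 7th, ...).
"gpyovwis" → "pgoywvsi" → "pys".

pys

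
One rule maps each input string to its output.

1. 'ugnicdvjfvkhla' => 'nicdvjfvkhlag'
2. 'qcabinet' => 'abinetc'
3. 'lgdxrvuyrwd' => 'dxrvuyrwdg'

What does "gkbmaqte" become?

Rule — delete the first character, then move the first character to the end.
"gkbmaqte" → "kbmaqte" → "bmaqtek".
(Check on "qcabinet": → "cabinet" → "abinetc" ✓)

bmaqtek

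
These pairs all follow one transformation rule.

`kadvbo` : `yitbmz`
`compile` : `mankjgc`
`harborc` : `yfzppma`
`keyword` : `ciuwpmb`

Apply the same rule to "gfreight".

The transformation: swap each adjacent pair of characters (1↔2, 3↔4, ...), then shift every letter 2 places backward in the alphabet (wrapping around).
On "gfreight": the first step gives "fgergith", and the second then gives "decpegrf".

decpegrf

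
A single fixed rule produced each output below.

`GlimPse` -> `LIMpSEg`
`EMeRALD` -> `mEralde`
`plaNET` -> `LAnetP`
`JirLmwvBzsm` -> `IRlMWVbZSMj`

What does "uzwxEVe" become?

ZWXevEU

Looking at the pairs, the operation is to move the first character to the end, then flip the case of every letter.
Starting from "uzwxEVe": after the first operation, "zwxEVeu"; after the second, "ZWXevEU".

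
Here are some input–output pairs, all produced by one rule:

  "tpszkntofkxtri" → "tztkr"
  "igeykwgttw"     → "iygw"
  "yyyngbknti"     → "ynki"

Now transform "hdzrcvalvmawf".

hramf

Looking at the pairs, the operation is to keep one character in every 3, starting at position 1 (positions 1st, 4th, 7th, ...).
On "hdzrcvalvmawf" that produces "hramf".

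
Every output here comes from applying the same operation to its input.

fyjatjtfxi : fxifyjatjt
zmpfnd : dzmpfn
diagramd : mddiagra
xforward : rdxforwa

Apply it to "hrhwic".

Looking at the pairs, the operation is to swap the front and back halves of the string, then move the first 2 characters to the end (rotate left by 2).
Working it through for "hrhwic": intermediate "wichrh", final "chrhwi".

chrhwi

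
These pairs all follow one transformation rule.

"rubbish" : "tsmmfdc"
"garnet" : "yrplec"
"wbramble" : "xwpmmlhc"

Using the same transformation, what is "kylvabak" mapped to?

In each case the input is transformed by: shift every letter 11 places forward in the alphabet (wrapping around), then sort the characters into reverse alphabetical order.
Starting from "kylvabak": after the first operation, "vjwglmlv"; after the second, "wvvmlljg".
(Check on "garnet": → "rlcype" → "yrplec" ✓)

wvvmlljg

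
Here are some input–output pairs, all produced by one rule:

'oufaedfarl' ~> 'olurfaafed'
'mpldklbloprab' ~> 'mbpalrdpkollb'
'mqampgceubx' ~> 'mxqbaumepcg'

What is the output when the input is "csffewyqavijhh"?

chshfjfievwayq

The pattern: take characters alternately from the front and the back (1st, last, 2nd, 2nd-last, ...).
Doing the same to "csffewyqavijhh": "chshfjfievwayq".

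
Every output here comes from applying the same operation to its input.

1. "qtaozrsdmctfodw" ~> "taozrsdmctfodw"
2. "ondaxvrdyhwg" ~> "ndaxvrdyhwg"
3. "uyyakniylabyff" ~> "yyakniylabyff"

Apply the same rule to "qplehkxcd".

Each output is the input with this applied: delete the first character.
For "qplehkxcd" the result is "plehkxcd".

plehkxcd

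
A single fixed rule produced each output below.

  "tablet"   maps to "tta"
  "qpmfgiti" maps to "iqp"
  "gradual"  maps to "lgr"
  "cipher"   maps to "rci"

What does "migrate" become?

emi

The pattern: move the last character to the front, then keep only the first 3 characters.
"migrate" → "emi".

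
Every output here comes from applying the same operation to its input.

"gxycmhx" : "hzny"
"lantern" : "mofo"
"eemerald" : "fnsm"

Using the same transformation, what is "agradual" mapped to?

bseb

The pattern: shift every letter 1 place forward in the alphabet (wrapping around), then keep every other character starting from the first (positions 1st, 3rd, 5th, ...).
Doing the same to "agradual": "bseb".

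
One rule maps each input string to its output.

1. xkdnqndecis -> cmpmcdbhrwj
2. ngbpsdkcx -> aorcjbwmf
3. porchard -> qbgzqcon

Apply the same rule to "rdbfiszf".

The transformation: shift every letter 1 place backward in the alphabet (wrapping around), then move the first 2 characters to the end (rotate left by 2).
Applying both steps to "rdbfiszf": "qcaehrye", then "aehryeqc".

aehryeqc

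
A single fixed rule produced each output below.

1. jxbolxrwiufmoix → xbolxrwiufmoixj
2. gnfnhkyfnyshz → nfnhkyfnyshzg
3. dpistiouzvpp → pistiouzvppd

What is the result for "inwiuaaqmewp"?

The transformation: move the first character to the end.
Applying that to "inwiuaaqmewp" gives "nwiuaaqmewpi".

nwiuaaqmewpi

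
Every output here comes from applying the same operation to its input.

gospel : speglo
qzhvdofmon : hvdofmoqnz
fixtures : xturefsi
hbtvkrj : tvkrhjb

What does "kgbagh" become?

The rule is to swap the first and last characters, then move the first 2 characters to the end (rotate left by 2).
Working it through for "kgbagh": intermediate "hgbagk", final "bagkhg".

bagkhg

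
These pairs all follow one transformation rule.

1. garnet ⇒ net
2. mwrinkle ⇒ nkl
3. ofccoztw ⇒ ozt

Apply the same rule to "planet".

net

The pattern: swap the front and back halves of the string, then keep only the first 3 characters.
Applying both steps to "planet": "netpla", then "net".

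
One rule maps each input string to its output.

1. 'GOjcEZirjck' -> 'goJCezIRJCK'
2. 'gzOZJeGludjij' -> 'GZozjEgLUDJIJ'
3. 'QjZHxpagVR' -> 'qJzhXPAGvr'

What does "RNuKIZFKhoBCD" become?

What's happening: flip the case of every letter.
So "RNuKIZFKhoBCD" becomes "rnUkizfkHObcd".

rnUkizfkHObcd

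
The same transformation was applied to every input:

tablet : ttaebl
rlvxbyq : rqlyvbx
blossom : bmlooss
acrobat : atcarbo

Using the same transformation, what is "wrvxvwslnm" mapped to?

The pattern: take characters alternately from the front and the back (1st, last, 2nd, 2nd-last, ...).
For "wrvxvwslnm" the result is "wmrnvlxsvw".

wmrnvlxsvw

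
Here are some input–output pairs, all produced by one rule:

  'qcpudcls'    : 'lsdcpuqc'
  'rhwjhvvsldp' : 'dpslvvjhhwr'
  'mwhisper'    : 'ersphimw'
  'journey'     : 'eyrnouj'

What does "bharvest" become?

What's happening: reverse the string, then swap each adjacent pair of characters (1↔2, 3↔4, ...).
Starting from "bharvest": after the first operation, "tsevrahb"; after the second, "stvearbh".
(Check on "qcpudcls": → "slcdupcq" → "lsdcpuqc" ✓)

stvearbh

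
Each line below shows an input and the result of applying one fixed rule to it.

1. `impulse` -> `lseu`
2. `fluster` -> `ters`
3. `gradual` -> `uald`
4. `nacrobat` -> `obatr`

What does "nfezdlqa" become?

What's happening: delete the first 3 characters, then move the first character to the end.
Starting from "nfezdlqa": after the first operation, "zdlqa"; after the second, "dlqaz".

dlqaz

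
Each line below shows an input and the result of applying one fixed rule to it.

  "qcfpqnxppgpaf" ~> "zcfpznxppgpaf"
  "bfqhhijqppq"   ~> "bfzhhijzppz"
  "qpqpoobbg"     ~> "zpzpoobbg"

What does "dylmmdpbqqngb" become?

dylmmdpbzzngb

Looking at the pairs, the operation is to replace every "q" with "z".
For "dylmmdpbqqngb" the result is "dylmmdpbzzngb".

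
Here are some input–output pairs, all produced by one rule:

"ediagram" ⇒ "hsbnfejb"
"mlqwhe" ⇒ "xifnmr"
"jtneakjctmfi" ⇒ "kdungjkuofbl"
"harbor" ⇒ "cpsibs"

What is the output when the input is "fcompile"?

qjmfgdpn

The rule is to shift every letter 1 place forward in the alphabet (wrapping around), then swap the front and back halves of the string.
"fcompile" → "gdpnqjmf" → "qjmfgdpn".
(Check on "mlqwhe": → "nmrxif" → "xifnmr" ✓)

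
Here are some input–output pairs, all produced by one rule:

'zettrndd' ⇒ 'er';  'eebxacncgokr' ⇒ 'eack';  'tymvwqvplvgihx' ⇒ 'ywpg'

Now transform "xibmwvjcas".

The pattern: delete the last character, then keep one character in every 3, starting at position 2 (positions 2nd, 5th, 8th, ...).
Working it through for "xibmwvjcas": intermediate "xibmwvjca", final "iwc".
(Check on "tymvwqvplvgihx": → "tymvwqvplvgih" → "ywpg" ✓)

iwc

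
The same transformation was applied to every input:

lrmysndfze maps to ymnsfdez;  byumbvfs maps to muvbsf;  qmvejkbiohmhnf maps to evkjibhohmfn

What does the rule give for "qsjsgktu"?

What's happening: swap each adjacent pair of characters (1↔2, 3↔4, ...), then delete the first 2 characters.
Working it through for "qsjsgktu": intermediate "sqsjkgut", final "sjkgut".

sjkgut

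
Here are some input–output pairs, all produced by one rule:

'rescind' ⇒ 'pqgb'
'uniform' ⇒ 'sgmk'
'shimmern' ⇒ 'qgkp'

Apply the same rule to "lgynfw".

jwd

What's happening: keep every other character starting from the first (positions 1st, 3rd, 5th, ...), then shift every letter 2 places backward in the alphabet (wrapping around).
Applying both steps to "lgynfw": "lyf", then "jwd".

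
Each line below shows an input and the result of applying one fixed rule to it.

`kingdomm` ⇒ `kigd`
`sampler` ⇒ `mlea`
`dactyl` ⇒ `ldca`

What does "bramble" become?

What's happening: sort the characters into reverse alphabetical order, then keep only the last 4 characters.
On "bramble" that produces "ebba".

ebba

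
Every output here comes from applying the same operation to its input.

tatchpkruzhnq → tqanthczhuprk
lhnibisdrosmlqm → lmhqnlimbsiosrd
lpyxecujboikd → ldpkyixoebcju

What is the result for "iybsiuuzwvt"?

The transformation: take characters alternately from the front and the back (1st, last, 2nd, 2nd-last, ...).
On "iybsiuuzwvt" that produces "ityvbwsziuu".

ityvbwsziuu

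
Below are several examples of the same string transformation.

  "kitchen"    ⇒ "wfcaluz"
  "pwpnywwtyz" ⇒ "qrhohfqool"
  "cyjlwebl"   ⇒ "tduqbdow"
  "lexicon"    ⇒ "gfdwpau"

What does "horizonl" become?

The transformation: move the last 2 characters to the front (rotate right by 2), then shift every letter 8 places backward in the alphabet (wrapping around).
"horizonl" → "nlhorizo" → "fdzgjarg".

fdzgjarg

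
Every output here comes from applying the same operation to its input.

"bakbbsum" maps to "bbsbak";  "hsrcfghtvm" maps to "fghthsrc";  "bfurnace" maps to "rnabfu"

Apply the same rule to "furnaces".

The rule is to delete the last 2 characters, then swap the front and back halves of the string.
"furnaces" → "nacfur".

nacfur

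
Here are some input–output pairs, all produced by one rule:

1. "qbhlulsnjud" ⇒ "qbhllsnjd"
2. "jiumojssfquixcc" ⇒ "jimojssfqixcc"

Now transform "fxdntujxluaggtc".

fxdntjxlaggtc

The pattern: remove every "u".
So "fxdntujxluaggtc" becomes "fxdntjxlaggtc".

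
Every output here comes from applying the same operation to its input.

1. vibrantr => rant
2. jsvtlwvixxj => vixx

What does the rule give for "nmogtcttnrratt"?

rrat

In each case the input is transformed by: move the last character to the front, then keep only the last 4 characters.
"nmogtcttnrratt" → "tnmogtcttnrrat" → "rrat".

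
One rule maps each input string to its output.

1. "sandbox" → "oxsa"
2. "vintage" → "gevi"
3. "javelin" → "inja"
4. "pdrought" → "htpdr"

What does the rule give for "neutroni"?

What's happening: move the last 2 characters to the front (rotate right by 2), then delete the last 3 characters.
For "neutroni", step one produces "nineutro"; step two turns that into "nineu".

nineu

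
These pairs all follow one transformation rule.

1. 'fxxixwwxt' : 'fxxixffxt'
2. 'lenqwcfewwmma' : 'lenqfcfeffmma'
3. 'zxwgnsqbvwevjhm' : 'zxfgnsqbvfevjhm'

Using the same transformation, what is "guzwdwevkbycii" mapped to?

guzfdfevkbycii

The transformation: replace every "w" with "f".
Applying that to "guzwdwevkbycii" gives "guzfdfevkbycii".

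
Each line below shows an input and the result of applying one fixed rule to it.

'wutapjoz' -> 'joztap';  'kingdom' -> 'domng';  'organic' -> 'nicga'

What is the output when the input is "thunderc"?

ercund

Looking at the pairs, the operation is to delete the first 2 characters, then move the last 3 characters to the front (rotate right by 3).
Applying both steps to "thunderc": "underc", then "ercund".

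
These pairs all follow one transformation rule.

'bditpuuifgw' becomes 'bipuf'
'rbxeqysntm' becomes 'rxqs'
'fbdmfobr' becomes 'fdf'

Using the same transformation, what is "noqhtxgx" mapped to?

nqt

In each case the input is transformed by: delete the last 2 characters, then keep every other character starting from the first (positions 1st, 3rd, 5th, ...).
Doing the same to "noqhtxgx": "nqt".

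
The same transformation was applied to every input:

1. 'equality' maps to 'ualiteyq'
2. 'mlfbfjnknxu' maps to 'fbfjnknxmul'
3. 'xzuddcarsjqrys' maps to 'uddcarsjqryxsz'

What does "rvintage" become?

intagrev

The rule is to swap the first and last characters, then move the first 2 characters to the end (rotate left by 2).
"rvintage" → "evintagr" → "intagrev".
(Check on "equality": → "yqualite" → "ualiteyq" ✓)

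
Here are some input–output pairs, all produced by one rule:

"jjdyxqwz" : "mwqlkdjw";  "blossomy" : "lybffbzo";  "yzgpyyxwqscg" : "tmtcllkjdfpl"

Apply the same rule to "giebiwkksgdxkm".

The pattern: swap the first and last characters, then shift every letter 13 places forward in the alphabet (wrapping around) — i.e. ROT13.
Applying that to "giebiwkksgdxkm" gives "zvrovjxxftqkxt".

zvrovjxxftqkxt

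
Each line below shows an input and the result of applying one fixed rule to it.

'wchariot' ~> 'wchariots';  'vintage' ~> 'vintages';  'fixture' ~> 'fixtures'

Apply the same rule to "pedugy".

pedugys

The pattern: append "s".
On "pedugy" that produces "pedugys".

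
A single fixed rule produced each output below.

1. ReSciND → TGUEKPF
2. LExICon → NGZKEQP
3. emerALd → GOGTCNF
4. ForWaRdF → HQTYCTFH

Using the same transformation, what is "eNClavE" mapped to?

GPENCXG

Rule — shift every letter 2 places forward in the alphabet (wrapping around), then convert every letter to uppercase.
On "eNClavE": the first step gives "gPEncxG", and the second then gives "GPENCXG".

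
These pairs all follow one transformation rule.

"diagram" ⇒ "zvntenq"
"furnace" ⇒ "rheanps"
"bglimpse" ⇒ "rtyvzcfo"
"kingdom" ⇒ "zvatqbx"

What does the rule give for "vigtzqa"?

nvtgmdi

In each case the input is transformed by: swap the first and last characters, then shift every letter 13 places forward in the alphabet (wrapping around) — i.e. ROT13.
"vigtzqa" → "aigtzqv" → "nvtgmdi".
(Check on "kingdom": → "mingdok" → "zvatqbx" ✓)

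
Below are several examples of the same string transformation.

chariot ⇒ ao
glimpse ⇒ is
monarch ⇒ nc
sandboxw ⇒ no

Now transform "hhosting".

oi

The pattern: keep one character in every 3, starting at position 3 (positions 3rd, 6th, 9th, ...).
For "hhosting" the result is "oi".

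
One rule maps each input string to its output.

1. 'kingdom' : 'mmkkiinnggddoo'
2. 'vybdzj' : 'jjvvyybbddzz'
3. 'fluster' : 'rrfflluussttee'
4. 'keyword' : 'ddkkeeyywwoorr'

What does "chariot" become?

The transformation: move the last character to the front, then double every character.
Applying that to "chariot" gives "ttcchhaarriioo".

ttcchhaarriioo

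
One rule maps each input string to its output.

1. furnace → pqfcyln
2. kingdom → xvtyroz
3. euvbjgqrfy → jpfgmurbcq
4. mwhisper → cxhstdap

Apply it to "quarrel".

The transformation: move the last character to the front, then shift every letter 11 places forward in the alphabet (wrapping around).
Applying both steps to "quarrel": "lquarre", then "wbflccp".

wbflccp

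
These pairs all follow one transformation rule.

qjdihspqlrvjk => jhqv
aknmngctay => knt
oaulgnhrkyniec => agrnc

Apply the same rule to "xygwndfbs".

What's happening: keep one character in every 3, starting at position 2 (positions 2nd, 5th, 8th, ...).
On "xygwndfbs" that produces "ynb".

ynb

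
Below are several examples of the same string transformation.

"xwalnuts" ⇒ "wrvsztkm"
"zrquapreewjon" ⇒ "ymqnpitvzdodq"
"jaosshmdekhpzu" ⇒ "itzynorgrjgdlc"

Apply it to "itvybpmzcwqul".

Looking at the pairs, the operation is to shift every letter 1 place backward in the alphabet (wrapping around), then take characters alternately from the front and the back (1st, last, 2nd, 2nd-last, ...).
Starting from "itvybpmzcwqul": after the first operation, "hsuxaolybvptk"; after the second, "hkstupxvaboyl".

hkstupxvaboyl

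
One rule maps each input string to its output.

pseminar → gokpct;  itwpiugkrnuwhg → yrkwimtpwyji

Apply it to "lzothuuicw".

qvjwwkey

The pattern: delete the first 2 characters, then shift every letter 2 places forward in the alphabet (wrapping around).
Starting from "lzothuuicw": after the first operation, "othuuicw"; after the second, "qvjwwkey".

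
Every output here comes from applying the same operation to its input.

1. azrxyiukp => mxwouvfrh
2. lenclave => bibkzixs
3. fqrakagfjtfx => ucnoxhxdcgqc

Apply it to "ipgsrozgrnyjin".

The transformation: move the last character to the front, then shift every letter 3 places backward in the alphabet (wrapping around).
Applying that to "ipgsrozgrnyjin" gives "kfmdpolwdokvgf".

kfmdpolwdokvgf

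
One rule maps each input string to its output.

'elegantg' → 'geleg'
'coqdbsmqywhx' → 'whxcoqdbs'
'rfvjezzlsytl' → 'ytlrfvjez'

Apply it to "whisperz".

zwhis

Looking at the pairs, the operation is to swap the front and back halves of the string, then delete the first 3 characters.
Working it through for "whisperz": intermediate "perzwhis", final "zwhis".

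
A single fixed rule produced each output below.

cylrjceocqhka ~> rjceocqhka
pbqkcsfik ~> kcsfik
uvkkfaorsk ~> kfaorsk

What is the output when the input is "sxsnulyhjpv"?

nulyhjpv

The pattern: delete the first 3 characters.
Applying that to "sxsnulyhjpv" gives "nulyhjpv".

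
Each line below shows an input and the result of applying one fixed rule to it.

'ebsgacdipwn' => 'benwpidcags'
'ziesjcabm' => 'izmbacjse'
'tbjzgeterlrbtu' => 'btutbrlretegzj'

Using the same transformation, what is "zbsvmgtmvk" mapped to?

The rule is to move the first 2 characters to the end (rotate left by 2), then reverse the string.
Doing the same to "zbsvmgtmvk": "bzkvmtgmvs".

bzkvmtgmvs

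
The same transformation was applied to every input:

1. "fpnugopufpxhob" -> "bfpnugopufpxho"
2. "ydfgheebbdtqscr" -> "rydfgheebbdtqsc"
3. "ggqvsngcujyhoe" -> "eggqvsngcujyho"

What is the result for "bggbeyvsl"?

What's happening: move the last character to the front.
Applying that to "bggbeyvsl" gives "lbggbeyvs".

lbggbeyvs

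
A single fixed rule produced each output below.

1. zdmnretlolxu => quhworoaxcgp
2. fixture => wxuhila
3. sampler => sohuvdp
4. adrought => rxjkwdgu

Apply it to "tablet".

ohwwde

What's happening: shift every letter 3 places forward in the alphabet (wrapping around), then move the first 3 characters to the end (rotate left by 3).
Applying both steps to "tablet": "wdeohw", then "ohwwde".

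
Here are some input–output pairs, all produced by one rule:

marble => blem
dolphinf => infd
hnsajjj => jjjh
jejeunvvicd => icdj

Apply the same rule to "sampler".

What's happening: move the last 3 characters to the front (rotate right by 3), then keep only the first 4 characters.
Working it through for "sampler": intermediate "lersamp", final "lers".

lers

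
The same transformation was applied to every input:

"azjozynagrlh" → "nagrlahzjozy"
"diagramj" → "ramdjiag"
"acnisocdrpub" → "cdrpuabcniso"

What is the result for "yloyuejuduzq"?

juduzyqloyue

Rule — swap the first and last characters, then swap the front and back halves of the string.
On "yloyuejuduzq": the first step gives "qloyuejuduzy", and the second then gives "juduzyqloyue".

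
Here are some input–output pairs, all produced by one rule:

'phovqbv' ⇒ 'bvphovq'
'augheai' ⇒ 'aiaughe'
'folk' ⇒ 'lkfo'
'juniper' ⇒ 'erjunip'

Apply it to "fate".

tefa

In each case the input is transformed by: move the last 2 characters to the front (rotate right by 2).
For "fate" the result is "tefa".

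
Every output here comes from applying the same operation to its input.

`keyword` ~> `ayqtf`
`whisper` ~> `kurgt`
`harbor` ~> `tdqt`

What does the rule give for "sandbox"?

pfdqz

In each case the input is transformed by: delete the first 2 characters, then shift every letter 2 places forward in the alphabet (wrapping around).
Doing the same to "sandbox": "pfdqz".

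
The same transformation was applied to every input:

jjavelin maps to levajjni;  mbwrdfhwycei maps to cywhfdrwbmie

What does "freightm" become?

hgierfmt

In each case the input is transformed by: reverse the string, then move the first 2 characters to the end (rotate left by 2).
Doing the same to "freightm": "hgierfmt".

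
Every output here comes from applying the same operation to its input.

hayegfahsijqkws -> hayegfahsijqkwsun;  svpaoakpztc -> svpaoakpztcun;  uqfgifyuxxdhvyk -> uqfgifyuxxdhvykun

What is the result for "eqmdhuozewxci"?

eqmdhuozewxciun

Looking at the pairs, the operation is to append "un".
On "eqmdhuozewxci" that produces "eqmdhuozewxciun".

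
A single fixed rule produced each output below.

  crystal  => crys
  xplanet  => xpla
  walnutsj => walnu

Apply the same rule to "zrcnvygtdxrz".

What's happening: delete the last 3 characters.
"zrcnvygtdxrz" → "zrcnvygtd".

zrcnvygtd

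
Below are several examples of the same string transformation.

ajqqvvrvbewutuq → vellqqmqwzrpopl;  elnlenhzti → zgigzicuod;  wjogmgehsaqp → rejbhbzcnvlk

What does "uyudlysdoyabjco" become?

The transformation: shift every letter 5 places backward in the alphabet (wrapping around).
So "uyudlysdoyabjco" becomes "ptpygtnyjtvwexj".

ptpygtnyjtvwexj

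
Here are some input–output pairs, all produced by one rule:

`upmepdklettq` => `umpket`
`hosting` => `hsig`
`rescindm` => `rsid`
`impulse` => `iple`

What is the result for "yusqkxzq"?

In each case the input is transformed by: keep every other character starting from the first (positions 1st, 3rd, 5th, ...).
On "yusqkxzq" that produces "yskz".

yskz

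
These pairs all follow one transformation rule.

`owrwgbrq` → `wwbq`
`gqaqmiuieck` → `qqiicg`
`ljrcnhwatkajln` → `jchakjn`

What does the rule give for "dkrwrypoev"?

kwyov

What's happening: move the first character to the end, then keep every other character starting from the first (positions 1st, 3rd, 5th, ...).
For "dkrwrypoev", step one produces "krwrypoevd"; step two turns that into "kwyov".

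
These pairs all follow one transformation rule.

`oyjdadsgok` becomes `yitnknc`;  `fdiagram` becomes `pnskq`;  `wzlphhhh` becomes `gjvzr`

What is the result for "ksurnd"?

uce

The transformation: shift every letter 10 places forward in the alphabet (wrapping around), then delete the last 3 characters.
Applying both steps to "ksurnd": "ucebxn", then "uce".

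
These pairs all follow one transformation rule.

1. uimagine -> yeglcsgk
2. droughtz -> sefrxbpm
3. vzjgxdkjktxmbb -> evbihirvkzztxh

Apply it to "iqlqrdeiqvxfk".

opbcgotvdigoj

Each output is the input with this applied: shift every letter 2 places backward in the alphabet (wrapping around), then move the first 3 characters to the end (rotate left by 3).
For "iqlqrdeiqvxfk", step one produces "gojopbcgotvdi"; step two turns that into "opbcgotvdigoj".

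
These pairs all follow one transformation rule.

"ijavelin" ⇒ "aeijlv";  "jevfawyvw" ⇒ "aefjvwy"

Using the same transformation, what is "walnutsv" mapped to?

alntuw

Each output is the input with this applied: delete the last 2 characters, then sort the characters into alphabetical order.
"walnutsv" → "walnut" → "alntuw".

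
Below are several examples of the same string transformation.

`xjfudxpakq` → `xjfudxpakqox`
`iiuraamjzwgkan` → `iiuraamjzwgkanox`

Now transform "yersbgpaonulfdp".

yersbgpaonulfdpox

The transformation: append "ox".
On "yersbgpaonulfdp" that produces "yersbgpaonulfdpox".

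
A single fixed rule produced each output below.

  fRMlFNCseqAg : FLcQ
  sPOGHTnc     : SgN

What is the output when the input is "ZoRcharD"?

zCR

Each output is the input with this applied: flip the case of every letter, then keep one character in every 3, starting at position 1 (positions 1st, 4th, 7th, ...).
Applying both steps to "ZoRcharD": "zOrCHARd", then "zCR".
(Check on "sPOGHTnc": → "SpoghtNC" → "SgN" ✓)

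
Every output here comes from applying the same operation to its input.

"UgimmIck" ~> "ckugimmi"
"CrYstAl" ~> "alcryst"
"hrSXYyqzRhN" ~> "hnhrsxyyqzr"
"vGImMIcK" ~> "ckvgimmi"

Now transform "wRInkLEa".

Looking at the pairs, the operation is to move the last 2 characters to the front (rotate right by 2), then convert every letter to lowercase.
Doing the same to "wRInkLEa": "eawrinkl".

eawrinkl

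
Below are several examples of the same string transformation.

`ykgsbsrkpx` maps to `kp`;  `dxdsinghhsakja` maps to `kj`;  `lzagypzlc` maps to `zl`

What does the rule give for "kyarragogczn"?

cz

The transformation: move the last 3 characters to the front (rotate right by 3), then keep only the first 2 characters.
Starting from "kyarragogczn": after the first operation, "cznkyarragog"; after the second, "cz".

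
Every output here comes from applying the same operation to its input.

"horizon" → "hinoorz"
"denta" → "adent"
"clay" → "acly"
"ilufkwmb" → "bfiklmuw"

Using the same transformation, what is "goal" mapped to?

aglo

What's happening: sort the characters into alphabetical order.
"goal" → "aglo".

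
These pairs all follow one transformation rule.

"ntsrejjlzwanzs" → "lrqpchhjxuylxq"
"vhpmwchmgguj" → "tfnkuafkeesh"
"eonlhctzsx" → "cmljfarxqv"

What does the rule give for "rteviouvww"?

The pattern: shift every letter 2 places backward in the alphabet (wrapping around).
On "rteviouvww" that produces "prctgmstuu".

prctgmstuu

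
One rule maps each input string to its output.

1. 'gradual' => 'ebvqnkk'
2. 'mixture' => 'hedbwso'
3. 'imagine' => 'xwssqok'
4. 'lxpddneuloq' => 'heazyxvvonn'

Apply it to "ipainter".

In each case the input is transformed by: sort the characters into reverse alphabetical order, then shift every letter 10 places forward in the alphabet (wrapping around).
Doing the same to "ipainter": "dbzxssok".
(Check on "lxpddneuloq": → "xuqponlledd" → "heazyxvvonn" ✓)

dbzxssok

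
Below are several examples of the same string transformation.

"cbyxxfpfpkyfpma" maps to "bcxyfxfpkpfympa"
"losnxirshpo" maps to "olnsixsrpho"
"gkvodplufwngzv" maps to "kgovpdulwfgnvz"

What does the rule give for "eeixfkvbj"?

eexikfbvj

The transformation: swap each adjacent pair of characters (1↔2, 3↔4, ...).
Applying that to "eeixfkvbj" gives "eexikfbvj".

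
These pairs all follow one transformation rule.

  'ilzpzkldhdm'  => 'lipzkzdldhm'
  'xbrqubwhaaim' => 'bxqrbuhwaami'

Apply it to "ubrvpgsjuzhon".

Looking at the pairs, the operation is to swap each adjacent pair of characters (1↔2, 3↔4, ...).
Doing the same to "ubrvpgsjuzhon": "buvrgpjszuohn".

buvrgpjszuohn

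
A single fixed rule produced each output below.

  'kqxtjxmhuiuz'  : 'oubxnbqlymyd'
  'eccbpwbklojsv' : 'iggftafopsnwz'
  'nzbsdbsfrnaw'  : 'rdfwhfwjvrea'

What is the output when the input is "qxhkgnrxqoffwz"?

ublokrvbusjjad

Rule — shift every letter 4 places forward in the alphabet (wrapping around).
On "qxhkgnrxqoffwz" that produces "ublokrvbusjjad".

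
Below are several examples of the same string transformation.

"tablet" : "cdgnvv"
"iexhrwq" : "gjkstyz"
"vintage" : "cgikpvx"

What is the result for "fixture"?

Each output is the input with this applied: shift every letter 2 places forward in the alphabet (wrapping around), then sort the characters into alphabetical order.
Applying both steps to "fixture": "hkzvwtg", then "ghktvwz".

ghktvwz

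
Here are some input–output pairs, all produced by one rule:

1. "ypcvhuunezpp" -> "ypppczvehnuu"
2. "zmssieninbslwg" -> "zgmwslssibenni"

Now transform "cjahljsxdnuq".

The pattern: take characters alternately from the front and the back (1st, last, 2nd, 2nd-last, ...).
For "cjahljsxdnuq" the result is "cqjuanhdlxjs".

cqjuanhdlxjs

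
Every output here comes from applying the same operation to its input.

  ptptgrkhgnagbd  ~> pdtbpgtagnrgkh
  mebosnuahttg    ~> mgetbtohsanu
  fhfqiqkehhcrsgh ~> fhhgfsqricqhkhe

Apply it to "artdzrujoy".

Looking at the pairs, the operation is to take characters alternately from the front and the back (1st, last, 2nd, 2nd-last, ...).
On "artdzrujoy" that produces "ayrotjduzr".

ayrotjduzr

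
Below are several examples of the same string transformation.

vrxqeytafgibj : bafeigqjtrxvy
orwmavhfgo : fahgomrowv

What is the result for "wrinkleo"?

ielkonwr

Each output is the input with this applied: sort the characters into alphabetical order, then swap each adjacent pair of characters (1↔2, 3↔4, ...).
Working it through for "wrinkleo": intermediate "eiklnorw", final "ielkonwr".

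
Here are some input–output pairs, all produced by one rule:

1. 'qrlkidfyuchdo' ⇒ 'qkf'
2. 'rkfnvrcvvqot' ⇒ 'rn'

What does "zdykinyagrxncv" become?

What's happening: keep one character in every 3, starting at position 1 (positions 1st, 4th, 7th, ...), then delete the last 2 characters.
Applying both steps to "zdykinyagrxncv": "zkyrc", then "zky".

zky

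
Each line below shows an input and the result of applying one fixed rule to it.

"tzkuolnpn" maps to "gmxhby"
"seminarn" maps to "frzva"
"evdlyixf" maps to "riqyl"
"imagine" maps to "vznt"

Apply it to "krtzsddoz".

xegmfq

The transformation: shift every letter 13 places forward in the alphabet (wrapping around) — i.e. ROT13, then delete the last 3 characters.
For "krtzsddoz", step one produces "xegmfqqbm"; step two turns that into "xegmfq".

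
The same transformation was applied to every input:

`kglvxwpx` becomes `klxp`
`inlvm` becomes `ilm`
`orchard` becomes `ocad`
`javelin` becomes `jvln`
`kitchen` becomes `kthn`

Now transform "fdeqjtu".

feju

Each output is the input with this applied: keep every other character starting from the first (positions 1st, 3rd, 5th, ...).
Applying that to "fdeqjtu" gives "feju".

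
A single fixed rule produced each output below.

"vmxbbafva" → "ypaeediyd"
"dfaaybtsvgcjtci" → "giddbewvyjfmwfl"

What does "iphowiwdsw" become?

The transformation: shift every letter 3 places forward in the alphabet (wrapping around).
For "iphowiwdsw" the result is "lskrzlzgvz".

lskrzlzgvz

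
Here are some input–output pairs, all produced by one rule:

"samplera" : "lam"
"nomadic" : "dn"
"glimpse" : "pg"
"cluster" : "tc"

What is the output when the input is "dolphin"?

hd

Rule — move the first 3 characters to the end (rotate left by 3), then keep one character in every 3, starting at position 2 (positions 2nd, 5th, 8th, ...).
For "dolphin", step one produces "phindol"; step two turns that into "hd".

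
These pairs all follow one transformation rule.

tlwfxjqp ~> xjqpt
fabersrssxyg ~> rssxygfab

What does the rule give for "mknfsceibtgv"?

In each case the input is transformed by: swap the front and back halves of the string, then delete the last 3 characters.
Working it through for "mknfsceibtgv": intermediate "eibtgvmknfsc", final "eibtgvmkn".

eibtgvmkn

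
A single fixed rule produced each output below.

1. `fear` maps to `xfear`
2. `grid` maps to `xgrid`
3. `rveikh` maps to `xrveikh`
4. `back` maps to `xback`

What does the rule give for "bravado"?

xbravado

In each case the input is transformed by: prepend "x".
For "bravado" the result is "xbravado".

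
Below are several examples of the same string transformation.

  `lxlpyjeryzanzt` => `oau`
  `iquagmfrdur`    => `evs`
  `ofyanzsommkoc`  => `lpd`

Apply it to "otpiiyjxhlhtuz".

uva

In each case the input is transformed by: shift every letter 1 place forward in the alphabet (wrapping around), then keep only the last 3 characters.
For "otpiiyjxhlhtuz", step one produces "puqjjzkyimiuva"; step two turns that into "uva".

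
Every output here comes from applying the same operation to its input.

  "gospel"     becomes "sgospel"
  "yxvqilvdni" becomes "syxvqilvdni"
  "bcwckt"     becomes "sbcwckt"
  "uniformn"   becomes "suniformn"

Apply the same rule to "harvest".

What's happening: prepend "s".
So "harvest" becomes "sharvest".

sharvest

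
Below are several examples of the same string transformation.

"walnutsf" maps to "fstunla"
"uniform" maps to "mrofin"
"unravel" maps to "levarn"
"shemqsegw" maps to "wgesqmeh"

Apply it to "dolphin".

The transformation: delete the first character, then reverse the string.
Applying that to "dolphin" gives "nihplo".

nihplo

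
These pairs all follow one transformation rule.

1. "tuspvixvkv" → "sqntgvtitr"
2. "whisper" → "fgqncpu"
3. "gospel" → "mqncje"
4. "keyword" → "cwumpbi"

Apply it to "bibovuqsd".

The pattern: shift every letter 2 places backward in the alphabet (wrapping around), then move the first character to the end.
Applying that to "bibovuqsd" gives "gzmtsoqbz".

gzmtsoqbz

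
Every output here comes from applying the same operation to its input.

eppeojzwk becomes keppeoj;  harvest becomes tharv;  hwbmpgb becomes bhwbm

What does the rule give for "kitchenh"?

hkitch

The pattern: move the last character to the front, then delete the last 2 characters.
For "kitchenh" the result is "hkitch".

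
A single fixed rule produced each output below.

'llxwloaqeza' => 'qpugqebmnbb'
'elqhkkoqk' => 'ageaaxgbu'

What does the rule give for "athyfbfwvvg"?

wllmvrvoxjq

Rule — reverse the string, then shift every letter 10 places backward in the alphabet (wrapping around).
"athyfbfwvvg" → "gvvwfbfyhta" → "wllmvrvoxjq".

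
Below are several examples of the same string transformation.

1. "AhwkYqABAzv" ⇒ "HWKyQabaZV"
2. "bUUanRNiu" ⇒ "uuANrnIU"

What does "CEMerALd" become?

The transformation: delete the first character, then flip the case of every letter.
On "CEMerALd": the first step gives "EMerALd", and the second then gives "emERalD".

emERalD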